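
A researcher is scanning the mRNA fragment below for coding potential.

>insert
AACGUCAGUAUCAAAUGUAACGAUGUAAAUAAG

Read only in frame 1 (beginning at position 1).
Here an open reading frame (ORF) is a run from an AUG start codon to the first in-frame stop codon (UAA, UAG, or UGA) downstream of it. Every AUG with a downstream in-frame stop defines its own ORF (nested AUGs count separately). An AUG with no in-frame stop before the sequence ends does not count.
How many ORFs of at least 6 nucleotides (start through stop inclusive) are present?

Frame 1: AAC GUC AGU AUC AAA UGU AAC GAU GUA AAU AAG — no AUG→stop ORF.
No ORF reaches 6 nucleotides. Count = 0.

0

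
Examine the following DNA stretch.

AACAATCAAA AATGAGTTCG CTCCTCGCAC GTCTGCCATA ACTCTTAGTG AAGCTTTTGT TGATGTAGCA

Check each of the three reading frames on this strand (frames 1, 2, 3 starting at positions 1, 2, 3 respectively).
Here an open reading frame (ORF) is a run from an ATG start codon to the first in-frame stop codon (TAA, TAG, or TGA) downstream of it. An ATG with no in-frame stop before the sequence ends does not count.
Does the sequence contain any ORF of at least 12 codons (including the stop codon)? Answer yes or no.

Frame 1: AAC AAT CAA AAA TGA GTT CGC TCC TCG CAC GTC TGC CAT AAC TCT TAG TGA AGC TTT TGT TGA TGT AGC — no ATG→stop ORF.
Frame 2: ACA ATC AAA AAT GAG TTC GCT CCT CGC ACG TCT GCC ATA ACT CTT AGT GAA GCT TTT GTT GAT GTA GCA — no ATG→stop ORF.
Frame 3: CAA TCA AAA ATG AGT TCG CTC CTC GCA CGT CTG CCA TAA CTC TTA GTG AAG CTT TTG TTG ATG TAG — ATG at 12, stop TAA at 39 → 30 nt; ATG at 63, stop TAG at 66 → 6 nt.
Largest ORF found is 10 codons < 12, so no.

no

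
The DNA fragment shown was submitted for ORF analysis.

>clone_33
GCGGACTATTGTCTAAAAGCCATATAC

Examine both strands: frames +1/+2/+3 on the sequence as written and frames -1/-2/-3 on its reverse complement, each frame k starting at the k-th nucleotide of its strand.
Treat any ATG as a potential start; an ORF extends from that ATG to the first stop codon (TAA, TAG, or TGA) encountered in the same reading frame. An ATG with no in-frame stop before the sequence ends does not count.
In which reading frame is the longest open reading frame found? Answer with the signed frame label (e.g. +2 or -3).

Reverse complement (5'→3'): GTATATGGCTTTTAGACAATAGTCCGC
Frame +1: GCG GAC TAT TGT CTA AAA GCC ATA TAC — no ATG→stop ORF.
Frame +2: CGG ACT ATT GTC TAA AAG CCA TAT — no ATG→stop ORF.
Frame +3: GGA CTA TTG TCT AAA AGC CAT ATA — no ATG→stop ORF.
Frame -1: GTA TAT GGC TTT TAG ACA ATA GTC CGC — no ATG→stop ORF.
Frame -2: TAT ATG GCT TTT AGA CAA TAG TCC — ATG at 5, stop TAG at 20 → 18 nt.
Frame -3: ATA TGG CTT TTA GAC AAT AGT CCG — no ATG→stop ORF.
Longest ORF is 18 nt in frame -2 (positions 5–22).

-2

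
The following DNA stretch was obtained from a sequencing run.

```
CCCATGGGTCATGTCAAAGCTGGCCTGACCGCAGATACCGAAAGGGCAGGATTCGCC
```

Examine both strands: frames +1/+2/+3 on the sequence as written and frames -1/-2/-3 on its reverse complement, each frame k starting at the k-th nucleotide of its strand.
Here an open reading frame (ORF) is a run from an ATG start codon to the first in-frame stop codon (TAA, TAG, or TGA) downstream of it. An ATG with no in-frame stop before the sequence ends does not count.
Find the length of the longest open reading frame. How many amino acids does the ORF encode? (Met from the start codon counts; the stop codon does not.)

Reverse complement (5'→3'): GGCGAATCCTGCCCTTTCGGTATCTGCGGTCAGGCCAGCTTTGACATGACCCATGGG
Frame +1: CCC ATG GGT CAT GTC AAA GCT GGC CTG ACC GCA GAT ACC GAA AGG GCA GGA TTC GCC — no ATG→stop ORF.
Frame +2: CCA TGG GTC ATG TCA AAG CTG GCC TGA CCG CAG ATA CCG AAA GGG CAG GAT TCG — ATG at 11, stop TGA at 26 → 18 nt.
Frame +3: CAT GGG TCA TGT CAA AGC TGG CCT GAC CGC AGA TAC CGA AAG GGC AGG ATT CGC — no ATG→stop ORF.
Frame -1: GGC GAA TCC TGC CCT TTC GGT ATC TGC GGT CAG GCC AGC TTT GAC ATG ACC CAT GGG — no ATG→stop ORF.
Frame -2: GCG AAT CCT GCC CTT TCG GTA TCT GCG GTC AGG CCA GCT TTG ACA TGA CCC ATG — no ATG→stop ORF.
Frame -3: CGA ATC CTG CCC TTT CGG TAT CTG CGG TCA GGC CAG CTT TGA CAT GAC CCA TGG — no ATG→stop ORF.
Longest: frame +2, positions 11–28, 18 nt = 6 codons = 5 aa. → 5 amino acids.

5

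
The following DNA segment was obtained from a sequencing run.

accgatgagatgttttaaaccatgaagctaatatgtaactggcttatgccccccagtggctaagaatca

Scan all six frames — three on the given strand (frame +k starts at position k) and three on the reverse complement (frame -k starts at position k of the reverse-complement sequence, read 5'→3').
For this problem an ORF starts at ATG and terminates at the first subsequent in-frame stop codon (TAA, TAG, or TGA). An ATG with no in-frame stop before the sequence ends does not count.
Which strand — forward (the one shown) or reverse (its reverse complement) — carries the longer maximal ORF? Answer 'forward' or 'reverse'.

Reverse complement (5'→3'): TGATTCTTAGCCACTGGGGGGCATAAGCCAGTTACATATTAGCTTCATGGTTTAAAACATCTCATCGGT
Frame +1: ACC GAT GAG ATG TTT TAA ACC ATG AAG CTA ATA TGT AAC TGG CTT ATG CCC CCC AGT GGC TAA GAA TCA — ATG at 10, stop TAA at 16 → 9 nt; ATG at 22, stop TAA at 61 → 42 nt; ATG at 46, stop TAA at 61 → 18 nt.
Frame +2: CCG ATG AGA TGT TTT AAA CCA TGA AGC TAA TAT GTA ACT GGC TTA TGC CCC CCA GTG GCT AAG AAT — ATG at 5, stop TGA at 23 → 21 nt.
Frame +3: CGA TGA GAT GTT TTA AAC CAT GAA GCT AAT ATG TAA CTG GCT TAT GCC CCC CAG TGG CTA AGA ATC — ATG at 33, stop TAA at 36 → 6 nt.
Frame -1: TGA TTC TTA GCC ACT GGG GGG CAT AAG CCA GTT ACA TAT TAG CTT CAT GGT TTA AAA CAT CTC ATC GGT — no ATG→stop ORF.
Frame -2: GAT TCT TAG CCA CTG GGG GGC ATA AGC CAG TTA CAT ATT AGC TTC ATG GTT TAA AAC ATC TCA TCG — ATG at 47, stop TAA at 53 → 9 nt.
Frame -3: ATT CTT AGC CAC TGG GGG GCA TAA GCC AGT TAC ATA TTA GCT TCA TGG TTT AAA ACA TCT CAT CGG — no ATG→stop ORF.
Forward-strand max 42 nt; reverse-strand max 9 nt. The forward strand has the longer ORF.

forward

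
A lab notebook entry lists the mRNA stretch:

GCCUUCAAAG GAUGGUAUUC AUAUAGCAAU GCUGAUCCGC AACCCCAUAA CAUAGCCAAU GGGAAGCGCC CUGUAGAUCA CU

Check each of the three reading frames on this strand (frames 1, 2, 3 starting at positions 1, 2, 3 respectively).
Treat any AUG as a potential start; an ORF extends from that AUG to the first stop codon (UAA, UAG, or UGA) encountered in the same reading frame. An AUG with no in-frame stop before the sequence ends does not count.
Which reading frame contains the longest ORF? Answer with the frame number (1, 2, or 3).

Frame 1: GCC UUC AAA GGA UGG UAU UCA UAU AGC AAU GCU GAU CCG CAA CCC CAU AAC AUA GCC AAU GGG AAG CGC CCU GUA GAU CAC — no AUG→stop ORF.
Frame 2: CCU UCA AAG GAU GGU AUU CAU AUA GCA AUG CUG AUC CGC AAC CCC AUA ACA UAG CCA AUG GGA AGC GCC CUG UAG AUC ACU — AUG at 29, stop UAG at 53 → 27 nt; AUG at 59, stop UAG at 74 → 18 nt.
Frame 3: CUU CAA AGG AUG GUA UUC AUA UAG CAA UGC UGA UCC GCA ACC CCA UAA CAU AGC CAA UGG GAA GCG CCC UGU AGA UCA — AUG at 12, stop UAG at 24 → 15 nt.
Longest ORF is 27 nt in frame 2 (positions 29–55).

2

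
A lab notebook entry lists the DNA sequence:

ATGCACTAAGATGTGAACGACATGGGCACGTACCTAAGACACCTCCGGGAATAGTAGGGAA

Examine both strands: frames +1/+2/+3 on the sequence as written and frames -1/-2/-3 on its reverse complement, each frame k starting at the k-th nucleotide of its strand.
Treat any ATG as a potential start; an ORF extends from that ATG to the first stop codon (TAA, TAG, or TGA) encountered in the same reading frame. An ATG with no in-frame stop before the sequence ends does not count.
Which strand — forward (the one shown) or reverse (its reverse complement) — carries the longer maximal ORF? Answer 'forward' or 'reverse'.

Reverse complement (5'→3'): TTCCCTACTATTCCCGGAGGTGTCTTAGGTACGTGCCCATGTCGTTCACATCTTAGTGCAT
Frame +1: ATG CAC TAA GAT GTG AAC GAC ATG GGC ACG TAC CTA AGA CAC CTC CGG GAA TAG TAG GGA — ATG at 1, stop TAA at 7 → 9 nt; ATG at 22, stop TAG at 52 → 33 nt.
Frame +2: TGC ACT AAG ATG TGA ACG ACA TGG GCA CGT ACC TAA GAC ACC TCC GGG AAT AGT AGG GAA — ATG at 11, stop TGA at 14 → 6 nt.
Frame +3: GCA CTA AGA TGT GAA CGA CAT GGG CAC GTA CCT AAG ACA CCT CCG GGA ATA GTA GGG — no ATG→stop ORF.
Frame -1: TTC CCT ACT ATT CCC GGA GGT GTC TTA GGT ACG TGC CCA TGT CGT TCA CAT CTT AGT GCA — no ATG→stop ORF.
Frame -2: TCC CTA CTA TTC CCG GAG GTG TCT TAG GTA CGT GCC CAT GTC GTT CAC ATC TTA GTG CAT — no ATG→stop ORF.
Frame -3: CCC TAC TAT TCC CGG AGG TGT CTT AGG TAC GTG CCC ATG TCG TTC ACA TCT TAG TGC — ATG at 39, stop TAG at 54 → 18 nt.
Forward-strand max 33 nt; reverse-strand max 18 nt. The forward strand has the longer ORF.

forward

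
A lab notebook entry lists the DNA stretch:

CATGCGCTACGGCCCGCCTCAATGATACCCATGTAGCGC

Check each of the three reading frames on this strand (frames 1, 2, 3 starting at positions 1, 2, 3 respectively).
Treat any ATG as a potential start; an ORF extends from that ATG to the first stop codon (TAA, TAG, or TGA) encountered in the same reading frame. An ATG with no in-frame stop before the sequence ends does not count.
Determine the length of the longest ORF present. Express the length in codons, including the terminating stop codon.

Frame 1: CAT GCG CTA CGG CCC GCC TCA ATG ATA CCC ATG TAG CGC — ATG at 22, stop TAG at 34 → 15 nt; ATG at 31, stop TAG at 34 → 6 nt.
Frame 2: ATG CGC TAC GGC CCG CCT CAA TGA TAC CCA TGT AGC — ATG at 2, stop TGA at 23 → 24 nt.
Frame 3: TGC GCT ACG GCC CGC CTC AAT GAT ACC CAT GTA GCG — no ATG→stop ORF.
Longest: frame 2, positions 2–25, 24 nt = 8 codons = 7 aa. → 8 codons.

8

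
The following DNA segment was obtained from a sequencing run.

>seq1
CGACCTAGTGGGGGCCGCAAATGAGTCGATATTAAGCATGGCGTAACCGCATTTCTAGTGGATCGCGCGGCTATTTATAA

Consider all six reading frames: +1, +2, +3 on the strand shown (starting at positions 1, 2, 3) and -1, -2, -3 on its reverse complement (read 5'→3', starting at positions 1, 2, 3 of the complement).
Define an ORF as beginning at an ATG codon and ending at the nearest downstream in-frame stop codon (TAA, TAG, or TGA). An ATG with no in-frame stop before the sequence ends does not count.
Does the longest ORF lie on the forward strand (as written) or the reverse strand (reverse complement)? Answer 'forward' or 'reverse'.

Reverse complement (5'→3'): TTATAAATAGCCGCGCGATCCACTAGAAATGCGGTTACGCCATGCTTAATATCGACTCATTTGCGGCCCCCACTAGGTCG
Frame +1: CGA CCT AGT GGG GGC CGC AAA TGA GTC GAT ATT AAG CAT GGC GTA ACC GCA TTT CTA GTG GAT CGC GCG GCT ATT TAT — no ATG→stop ORF.
Frame +2: GAC CTA GTG GGG GCC GCA AAT GAG TCG ATA TTA AGC ATG GCG TAA CCG CAT TTC TAG TGG ATC GCG CGG CTA TTT ATA — ATG at 38, stop TAA at 44 → 9 nt.
Frame +3: ACC TAG TGG GGG CCG CAA ATG AGT CGA TAT TAA GCA TGG CGT AAC CGC ATT TCT AGT GGA TCG CGC GGC TAT TTA TAA — ATG at 21, stop TAA at 33 → 15 nt.
Frame -1: TTA TAA ATA GCC GCG CGA TCC ACT AGA AAT GCG GTT ACG CCA TGC TTA ATA TCG ACT CAT TTG CGG CCC CCA CTA GGT — no ATG→stop ORF.
Frame -2: TAT AAA TAG CCG CGC GAT CCA CTA GAA ATG CGG TTA CGC CAT GCT TAA TAT CGA CTC ATT TGC GGC CCC CAC TAG GTC — ATG at 29, stop TAA at 47 → 21 nt.
Frame -3: ATA AAT AGC CGC GCG ATC CAC TAG AAA TGC GGT TAC GCC ATG CTT AAT ATC GAC TCA TTT GCG GCC CCC ACT AGG TCG — no ATG→stop ORF.
Forward-strand max 15 nt; reverse-strand max 21 nt. The reverse strand has the longer ORF.

reverse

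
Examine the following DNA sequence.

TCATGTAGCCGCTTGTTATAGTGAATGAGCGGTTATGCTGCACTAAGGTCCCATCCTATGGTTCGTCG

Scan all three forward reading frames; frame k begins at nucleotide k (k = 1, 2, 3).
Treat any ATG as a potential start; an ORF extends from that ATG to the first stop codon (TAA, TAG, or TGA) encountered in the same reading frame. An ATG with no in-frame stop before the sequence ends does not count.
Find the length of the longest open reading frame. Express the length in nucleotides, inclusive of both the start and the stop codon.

12

Frame 1: TCA TGT AGC CGC TTG TTA TAG TGA ATG AGC GGT TAT GCT GCA CTA AGG TCC CAT CCT ATG GTT CGT — no ATG→stop ORF.
Frame 2: CAT GTA GCC GCT TGT TAT AGT GAA TGA GCG GTT ATG CTG CAC TAA GGT CCC ATC CTA TGG TTC GTC — ATG at 35, stop TAA at 44 → 12 nt.
Frame 3: ATG TAG CCG CTT GTT ATA GTG AAT GAG CGG TTA TGC TGC ACT AAG GTC CCA TCC TAT GGT TCG TCG — ATG at 3, stop TAG at 6 → 6 nt.
Longest: frame 2, positions 35–46, 12 nt = 4 codons = 3 aa. → 12 nucleotides.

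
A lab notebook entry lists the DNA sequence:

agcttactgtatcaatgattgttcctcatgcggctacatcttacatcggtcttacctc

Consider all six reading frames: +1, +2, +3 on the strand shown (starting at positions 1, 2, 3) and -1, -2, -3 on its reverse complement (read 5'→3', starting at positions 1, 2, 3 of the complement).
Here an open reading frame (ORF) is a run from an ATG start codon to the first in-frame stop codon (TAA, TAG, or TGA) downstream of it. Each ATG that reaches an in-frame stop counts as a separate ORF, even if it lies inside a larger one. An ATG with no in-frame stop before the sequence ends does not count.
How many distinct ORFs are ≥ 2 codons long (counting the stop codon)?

Reverse complement (5'→3'): GAGGTAAGACCGATGTAAGATGTAGCCGCATGAGGAACAATCATTGATACAGTAAGCT
Frame +1: AGC TTA CTG TAT CAA TGA TTG TTC CTC ATG CGG CTA CAT CTT ACA TCG GTC TTA CCT — no ATG→stop ORF.
Frame +2: GCT TAC TGT ATC AAT GAT TGT TCC TCA TGC GGC TAC ATC TTA CAT CGG TCT TAC CTC — no ATG→stop ORF.
Frame +3: CTT ACT GTA TCA ATG ATT GTT CCT CAT GCG GCT ACA TCT TAC ATC GGT CTT ACC — no ATG→stop ORF.
Frame -1: GAG GTA AGA CCG ATG TAA GAT GTA GCC GCA TGA GGA ACA ATC ATT GAT ACA GTA AGC — ATG at 13, stop TAA at 16 → 6 nt.
Frame -2: AGG TAA GAC CGA TGT AAG ATG TAG CCG CAT GAG GAA CAA TCA TTG ATA CAG TAA GCT — ATG at 20, stop TAG at 23 → 6 nt.
Frame -3: GGT AAG ACC GAT GTA AGA TGT AGC CGC ATG AGG AAC AAT CAT TGA TAC AGT AAG — ATG at 30, stop TGA at 45 → 18 nt.
ORFs ≥ 2 codons: frame -1 13–18 (2 codons), frame -2 20–25 (2 codons), frame -3 30–47 (6 codons). Count = 3.

3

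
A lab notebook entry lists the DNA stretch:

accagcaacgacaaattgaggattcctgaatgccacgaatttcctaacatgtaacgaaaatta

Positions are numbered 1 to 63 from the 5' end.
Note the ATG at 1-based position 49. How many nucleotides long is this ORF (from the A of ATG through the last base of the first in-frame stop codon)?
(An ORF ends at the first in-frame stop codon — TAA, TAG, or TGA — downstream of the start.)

6

Codons from position 49: ATG (49–51), TAA (52–54).
TAA is the first in-frame stop; ORF spans 49–54, 6 nucleotides.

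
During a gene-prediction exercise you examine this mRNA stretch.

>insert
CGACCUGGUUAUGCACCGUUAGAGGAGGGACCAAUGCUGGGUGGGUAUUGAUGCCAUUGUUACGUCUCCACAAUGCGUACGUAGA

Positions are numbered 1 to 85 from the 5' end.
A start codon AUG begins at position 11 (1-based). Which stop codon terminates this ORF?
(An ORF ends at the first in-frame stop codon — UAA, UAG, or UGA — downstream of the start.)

Codons from position 11: AUG (11–13), CAC (14–16), CGU (17–19), UAG (20–22).
The first in-frame stop codon is UAG.

UAG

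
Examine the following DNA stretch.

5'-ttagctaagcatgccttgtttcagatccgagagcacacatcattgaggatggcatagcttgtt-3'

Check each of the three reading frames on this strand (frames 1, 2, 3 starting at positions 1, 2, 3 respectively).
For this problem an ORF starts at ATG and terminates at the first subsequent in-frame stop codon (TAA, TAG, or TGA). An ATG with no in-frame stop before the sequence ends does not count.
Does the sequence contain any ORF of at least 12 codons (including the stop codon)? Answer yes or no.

Frame 1: TTA GCT AAG CAT GCC TTG TTT CAG ATC CGA GAG CAC ACA TCA TTG AGG ATG GCA TAG CTT GTT — ATG at 49, stop TAG at 55 → 9 nt.
Frame 2: TAG CTA AGC ATG CCT TGT TTC AGA TCC GAG AGC ACA CAT CAT TGA GGA TGG CAT AGC TTG — ATG at 11, stop TGA at 44 → 36 nt.
Frame 3: AGC TAA GCA TGC CTT GTT TCA GAT CCG AGA GCA CAC ATC ATT GAG GAT GGC ATA GCT TGT — no ATG→stop ORF.
Frame 2 has an ORF of 12 codons (positions 11–46) ≥ 12, so yes.

yes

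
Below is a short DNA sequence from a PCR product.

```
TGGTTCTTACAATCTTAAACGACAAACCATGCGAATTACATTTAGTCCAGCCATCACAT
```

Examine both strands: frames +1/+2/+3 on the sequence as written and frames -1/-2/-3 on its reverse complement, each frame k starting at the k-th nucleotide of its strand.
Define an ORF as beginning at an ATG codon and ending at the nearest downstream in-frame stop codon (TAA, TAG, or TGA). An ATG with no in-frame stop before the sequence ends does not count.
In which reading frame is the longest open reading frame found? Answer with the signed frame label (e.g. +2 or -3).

Reverse complement (5'→3'): ATGTGATGGCTGGACTAAATGTAATTCGCATGGTTTGTCGTTTAAGATTGTAAGAACCA
Frame +1: TGG TTC TTA CAA TCT TAA ACG ACA AAC CAT GCG AAT TAC ATT TAG TCC AGC CAT CAC — no ATG→stop ORF.
Frame +2: GGT TCT TAC AAT CTT AAA CGA CAA ACC ATG CGA ATT ACA TTT AGT CCA GCC ATC ACA — no ATG→stop ORF.
Frame +3: GTT CTT ACA ATC TTA AAC GAC AAA CCA TGC GAA TTA CAT TTA GTC CAG CCA TCA CAT — no ATG→stop ORF.
Frame -1: ATG TGA TGG CTG GAC TAA ATG TAA TTC GCA TGG TTT GTC GTT TAA GAT TGT AAG AAC — ATG at 1, stop TGA at 4 → 6 nt; ATG at 19, stop TAA at 22 → 6 nt.
Frame -2: TGT GAT GGC TGG ACT AAA TGT AAT TCG CAT GGT TTG TCG TTT AAG ATT GTA AGA ACC — no ATG→stop ORF.
Frame -3: GTG ATG GCT GGA CTA AAT GTA ATT CGC ATG GTT TGT CGT TTA AGA TTG TAA GAA CCA — ATG at 6, stop TAA at 51 → 48 nt; ATG at 30, stop TAA at 51 → 24 nt.
Longest ORF is 48 nt in frame -3 (positions 6–53).

-3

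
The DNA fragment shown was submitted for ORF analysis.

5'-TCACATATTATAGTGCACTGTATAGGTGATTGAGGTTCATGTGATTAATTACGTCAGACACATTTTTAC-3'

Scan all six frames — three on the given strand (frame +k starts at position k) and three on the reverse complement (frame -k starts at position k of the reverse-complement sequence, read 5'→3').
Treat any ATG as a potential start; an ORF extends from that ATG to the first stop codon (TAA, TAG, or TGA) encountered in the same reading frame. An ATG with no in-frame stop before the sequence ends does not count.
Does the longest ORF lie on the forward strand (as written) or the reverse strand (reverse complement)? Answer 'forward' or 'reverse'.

Reverse complement (5'→3'): GTAAAAATGTGTCTGACGTAATTAATCACATGAACCTCAATCACCTATACAGTGCACTATAATATGTGA
Frame +1: TCA CAT ATT ATA GTG CAC TGT ATA GGT GAT TGA GGT TCA TGT GAT TAA TTA CGT CAG ACA CAT TTT TAC — no ATG→stop ORF.
Frame +2: CAC ATA TTA TAG TGC ACT GTA TAG GTG ATT GAG GTT CAT GTG ATT AAT TAC GTC AGA CAC ATT TTT — no ATG→stop ORF.
Frame +3: ACA TAT TAT AGT GCA CTG TAT AGG TGA TTG AGG TTC ATG TGA TTA ATT ACG TCA GAC ACA TTT TTA — ATG at 39, stop TGA at 42 → 6 nt.
Frame -1: GTA AAA ATG TGT CTG ACG TAA TTA ATC ACA TGA ACC TCA ATC ACC TAT ACA GTG CAC TAT AAT ATG TGA — ATG at 7, stop TAA at 19 → 15 nt; ATG at 64, stop TGA at 67 → 6 nt.
Frame -2: TAA AAA TGT GTC TGA CGT AAT TAA TCA CAT GAA CCT CAA TCA CCT ATA CAG TGC ACT ATA ATA TGT — no ATG→stop ORF.
Frame -3: AAA AAT GTG TCT GAC GTA ATT AAT CAC ATG AAC CTC AAT CAC CTA TAC AGT GCA CTA TAA TAT GTG — ATG at 30, stop TAA at 60 → 33 nt.
Forward-strand max 6 nt; reverse-strand max 33 nt. The reverse strand has the longer ORF.

reverse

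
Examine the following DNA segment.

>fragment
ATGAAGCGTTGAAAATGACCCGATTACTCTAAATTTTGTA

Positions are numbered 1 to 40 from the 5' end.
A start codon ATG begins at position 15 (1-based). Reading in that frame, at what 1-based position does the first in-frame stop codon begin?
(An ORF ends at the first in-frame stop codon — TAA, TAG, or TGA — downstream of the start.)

Codons from position 15: ATG (15–17), ACC (18–20), CGA (21–23), TTA (24–26), CTC (27–29), TAA (30–32).
TAA is a stop codon; it begins at position 30.

30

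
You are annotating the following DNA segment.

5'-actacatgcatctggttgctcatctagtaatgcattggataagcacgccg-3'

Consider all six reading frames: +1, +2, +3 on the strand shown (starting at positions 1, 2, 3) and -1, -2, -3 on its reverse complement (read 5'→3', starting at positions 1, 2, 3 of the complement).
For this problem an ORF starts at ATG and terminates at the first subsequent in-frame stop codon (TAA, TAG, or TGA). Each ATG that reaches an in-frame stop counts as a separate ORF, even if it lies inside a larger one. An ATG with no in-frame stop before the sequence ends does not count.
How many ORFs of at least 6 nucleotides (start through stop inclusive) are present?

Reverse complement (5'→3'): CGGCGTGCTTATCCAATGCATTACTAGATGAGCAACCAGATGCATGTAGT
Frame +1: ACT ACA TGC ATC TGG TTG CTC ATC TAG TAA TGC ATT GGA TAA GCA CGC — no ATG→stop ORF.
Frame +2: CTA CAT GCA TCT GGT TGC TCA TCT AGT AAT GCA TTG GAT AAG CAC GCC — no ATG→stop ORF.
Frame +3: TAC ATG CAT CTG GTT GCT CAT CTA GTA ATG CAT TGG ATA AGC ACG CCG — no ATG→stop ORF.
Frame -1: CGG CGT GCT TAT CCA ATG CAT TAC TAG ATG AGC AAC CAG ATG CAT GTA — ATG at 16, stop TAG at 25 → 12 nt.
Frame -2: GGC GTG CTT ATC CAA TGC ATT ACT AGA TGA GCA ACC AGA TGC ATG TAG — ATG at 44, stop TAG at 47 → 6 nt.
Frame -3: GCG TGC TTA TCC AAT GCA TTA CTA GAT GAG CAA CCA GAT GCA TGT AGT — no ATG→stop ORF.
ORFs ≥ 6 nucleotides: frame -1 16–27 (12 nucleotides), frame -2 44–49 (6 nucleotides). Count = 2.

2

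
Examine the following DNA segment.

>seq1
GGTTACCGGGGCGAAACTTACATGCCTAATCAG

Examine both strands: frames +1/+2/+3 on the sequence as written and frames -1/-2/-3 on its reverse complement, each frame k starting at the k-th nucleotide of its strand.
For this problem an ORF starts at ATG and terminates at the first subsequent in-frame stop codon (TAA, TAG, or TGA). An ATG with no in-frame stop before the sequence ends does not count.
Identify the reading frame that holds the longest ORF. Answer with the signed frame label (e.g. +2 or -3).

Reverse complement (5'→3'): CTGATTAGGCATGTAAGTTTCGCCCCGGTAACC
Frame +1: GGT TAC CGG GGC GAA ACT TAC ATG CCT AAT CAG — no ATG→stop ORF.
Frame +2: GTT ACC GGG GCG AAA CTT ACA TGC CTA ATC — no ATG→stop ORF.
Frame +3: TTA CCG GGG CGA AAC TTA CAT GCC TAA TCA — no ATG→stop ORF.
Frame -1: CTG ATT AGG CAT GTA AGT TTC GCC CCG GTA ACC — no ATG→stop ORF.
Frame -2: TGA TTA GGC ATG TAA GTT TCG CCC CGG TAA — ATG at 11, stop TAA at 14 → 6 nt.
Frame -3: GAT TAG GCA TGT AAG TTT CGC CCC GGT AAC — no ATG→stop ORF.
Longest ORF is 6 nt in frame -2 (positions 11–16).

-2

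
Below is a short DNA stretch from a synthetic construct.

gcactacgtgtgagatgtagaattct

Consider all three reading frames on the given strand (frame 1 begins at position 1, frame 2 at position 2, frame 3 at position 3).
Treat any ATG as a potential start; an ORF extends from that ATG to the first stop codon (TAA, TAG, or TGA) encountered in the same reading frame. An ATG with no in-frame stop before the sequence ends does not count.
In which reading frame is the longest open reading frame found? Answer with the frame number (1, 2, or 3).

Frame 1: GCA CTA CGT GTG AGA TGT AGA ATT — no ATG→stop ORF.
Frame 2: CAC TAC GTG TGA GAT GTA GAA TTC — no ATG→stop ORF.
Frame 3: ACT ACG TGT GAG ATG TAG AAT TCT — ATG at 15, stop TAG at 18 → 6 nt.
Longest ORF is 6 nt in frame 3 (positions 15–20).

3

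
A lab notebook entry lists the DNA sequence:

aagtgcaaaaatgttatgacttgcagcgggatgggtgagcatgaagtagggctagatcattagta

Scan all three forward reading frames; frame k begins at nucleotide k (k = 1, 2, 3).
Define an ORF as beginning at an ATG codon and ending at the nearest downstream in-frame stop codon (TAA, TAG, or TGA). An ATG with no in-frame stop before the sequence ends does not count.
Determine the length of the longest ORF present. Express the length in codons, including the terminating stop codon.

16

Frame 1: AAG TGC AAA AAT GTT ATG ACT TGC AGC GGG ATG GGT GAG CAT GAA GTA GGG CTA GAT CAT TAG — ATG at 16, stop TAG at 61 → 48 nt; ATG at 31, stop TAG at 61 → 33 nt.
Frame 2: AGT GCA AAA ATG TTA TGA CTT GCA GCG GGA TGG GTG AGC ATG AAG TAG GGC TAG ATC ATT AGT — ATG at 11, stop TGA at 17 → 9 nt; ATG at 41, stop TAG at 47 → 9 nt.
Frame 3: GTG CAA AAA TGT TAT GAC TTG CAG CGG GAT GGG TGA GCA TGA AGT AGG GCT AGA TCA TTA GTA — no ATG→stop ORF.
Longest: frame 1, positions 16–63, 48 nt = 16 codons = 15 aa. → 16 codons.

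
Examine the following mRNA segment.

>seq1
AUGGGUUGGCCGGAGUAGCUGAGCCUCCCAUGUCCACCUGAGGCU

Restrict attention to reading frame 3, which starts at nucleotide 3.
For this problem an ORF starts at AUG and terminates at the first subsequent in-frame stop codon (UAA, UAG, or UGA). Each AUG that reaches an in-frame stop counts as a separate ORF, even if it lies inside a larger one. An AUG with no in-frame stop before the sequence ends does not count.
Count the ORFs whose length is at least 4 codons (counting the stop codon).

1

Frame 3: GGG UUG GCC GGA GUA GCU GAG CCU CCC AUG UCC ACC UGA GGC — AUG at 30, stop UGA at 39 → 12 nt.
ORFs ≥ 4 codons: frame 3 30–41 (4 codons). Count = 1.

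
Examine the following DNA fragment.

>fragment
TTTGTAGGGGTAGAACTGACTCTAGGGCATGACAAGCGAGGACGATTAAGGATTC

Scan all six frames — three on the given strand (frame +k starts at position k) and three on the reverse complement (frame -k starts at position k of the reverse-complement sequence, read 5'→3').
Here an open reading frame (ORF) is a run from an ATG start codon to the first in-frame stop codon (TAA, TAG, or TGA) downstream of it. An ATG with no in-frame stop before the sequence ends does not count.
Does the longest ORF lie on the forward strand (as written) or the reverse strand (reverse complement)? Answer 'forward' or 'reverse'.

forward

Reverse complement (5'→3'): GAATCCTTAATCGTCCTCGCTTGTCATGCCCTAGAGTCAGTTCTACCCCTACAAA
Frame +1: TTT GTA GGG GTA GAA CTG ACT CTA GGG CAT GAC AAG CGA GGA CGA TTA AGG ATT — no ATG→stop ORF.
Frame +2: TTG TAG GGG TAG AAC TGA CTC TAG GGC ATG ACA AGC GAG GAC GAT TAA GGA TTC — ATG at 29, stop TAA at 47 → 21 nt.
Frame +3: TGT AGG GGT AGA ACT GAC TCT AGG GCA TGA CAA GCG AGG ACG ATT AAG GAT — no ATG→stop ORF.
Frame -1: GAA TCC TTA ATC GTC CTC GCT TGT CAT GCC CTA GAG TCA GTT CTA CCC CTA CAA — no ATG→stop ORF.
Frame -2: AAT CCT TAA TCG TCC TCG CTT GTC ATG CCC TAG AGT CAG TTC TAC CCC TAC AAA — ATG at 26, stop TAG at 32 → 9 nt.
Frame -3: ATC CTT AAT CGT CCT CGC TTG TCA TGC CCT AGA GTC AGT TCT ACC CCT ACA — no ATG→stop ORF.
Forward-strand max 21 nt; reverse-strand max 9 nt. The forward strand has the longer ORF.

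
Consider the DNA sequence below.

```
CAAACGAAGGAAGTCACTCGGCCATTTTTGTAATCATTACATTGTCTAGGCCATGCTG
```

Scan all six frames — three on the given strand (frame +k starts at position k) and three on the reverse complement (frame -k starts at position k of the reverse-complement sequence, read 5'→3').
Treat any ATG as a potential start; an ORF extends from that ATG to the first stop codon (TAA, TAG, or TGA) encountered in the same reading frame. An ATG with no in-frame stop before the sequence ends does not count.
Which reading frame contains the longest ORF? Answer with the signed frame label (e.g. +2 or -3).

-1

Reverse complement (5'→3'): CAGCATGGCCTAGACAATGTAATGATTACAAAAATGGCCGAGTGACTTCCTTCGTTTG
Frame +1: CAA ACG AAG GAA GTC ACT CGG CCA TTT TTG TAA TCA TTA CAT TGT CTA GGC CAT GCT — no ATG→stop ORF.
Frame +2: AAA CGA AGG AAG TCA CTC GGC CAT TTT TGT AAT CAT TAC ATT GTC TAG GCC ATG CTG — no ATG→stop ORF.
Frame +3: AAC GAA GGA AGT CAC TCG GCC ATT TTT GTA ATC ATT ACA TTG TCT AGG CCA TGC — no ATG→stop ORF.
Frame -1: CAG CAT GGC CTA GAC AAT GTA ATG ATT ACA AAA ATG GCC GAG TGA CTT CCT TCG TTT — ATG at 22, stop TGA at 43 → 24 nt; ATG at 34, stop TGA at 43 → 12 nt.
Frame -2: AGC ATG GCC TAG ACA ATG TAA TGA TTA CAA AAA TGG CCG AGT GAC TTC CTT CGT TTG — ATG at 5, stop TAG at 11 → 9 nt; ATG at 17, stop TAA at 20 → 6 nt.
Frame -3: GCA TGG CCT AGA CAA TGT AAT GAT TAC AAA AAT GGC CGA GTG ACT TCC TTC GTT — no ATG→stop ORF.
Longest ORF is 24 nt in frame -1 (positions 22–45).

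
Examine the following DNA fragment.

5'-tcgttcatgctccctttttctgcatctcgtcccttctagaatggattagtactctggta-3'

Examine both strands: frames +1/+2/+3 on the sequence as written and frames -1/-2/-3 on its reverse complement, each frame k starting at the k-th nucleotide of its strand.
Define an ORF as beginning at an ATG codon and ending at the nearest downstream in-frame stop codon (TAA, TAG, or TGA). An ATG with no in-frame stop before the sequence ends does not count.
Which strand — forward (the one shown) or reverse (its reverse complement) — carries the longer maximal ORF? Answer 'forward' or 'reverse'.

Reverse complement (5'→3'): TACCAGAGTACTAATCCATTCTAGAAGGGACGAGATGCAGAAAAAGGGAGCATGAACGA
Frame +1: TCG TTC ATG CTC CCT TTT TCT GCA TCT CGT CCC TTC TAG AAT GGA TTA GTA CTC TGG — ATG at 7, stop TAG at 37 → 33 nt.
Frame +2: CGT TCA TGC TCC CTT TTT CTG CAT CTC GTC CCT TCT AGA ATG GAT TAG TAC TCT GGT — ATG at 41, stop TAG at 47 → 9 nt.
Frame +3: GTT CAT GCT CCC TTT TTC TGC ATC TCG TCC CTT CTA GAA TGG ATT AGT ACT CTG GTA — no ATG→stop ORF.
Frame -1: TAC CAG AGT ACT AAT CCA TTC TAG AAG GGA CGA GAT GCA GAA AAA GGG AGC ATG AAC — no ATG→stop ORF.
Frame -2: ACC AGA GTA CTA ATC CAT TCT AGA AGG GAC GAG ATG CAG AAA AAG GGA GCA TGA ACG — ATG at 35, stop TGA at 53 → 21 nt.
Frame -3: CCA GAG TAC TAA TCC ATT CTA GAA GGG ACG AGA TGC AGA AAA AGG GAG CAT GAA CGA — no ATG→stop ORF.
Forward-strand max 33 nt; reverse-strand max 21 nt. The forward strand has the longer ORF.

forward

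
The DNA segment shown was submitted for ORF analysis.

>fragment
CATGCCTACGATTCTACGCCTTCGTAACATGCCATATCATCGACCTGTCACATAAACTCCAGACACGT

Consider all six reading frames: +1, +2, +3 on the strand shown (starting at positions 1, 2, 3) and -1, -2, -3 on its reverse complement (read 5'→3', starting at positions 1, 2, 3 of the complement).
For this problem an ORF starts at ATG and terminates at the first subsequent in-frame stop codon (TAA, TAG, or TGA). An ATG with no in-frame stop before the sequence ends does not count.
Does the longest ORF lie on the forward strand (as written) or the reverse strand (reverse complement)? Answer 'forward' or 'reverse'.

forward

Reverse complement (5'→3'): ACGTGTCTGGAGTTTATGTGACAGGTCGATGATATGGCATGTTACGAAGGCGTAGAATCGTAGGCATG
Frame +1: CAT GCC TAC GAT TCT ACG CCT TCG TAA CAT GCC ATA TCA TCG ACC TGT CAC ATA AAC TCC AGA CAC — no ATG→stop ORF.
Frame +2: ATG CCT ACG ATT CTA CGC CTT CGT AAC ATG CCA TAT CAT CGA CCT GTC ACA TAA ACT CCA GAC ACG — ATG at 2, stop TAA at 53 → 54 nt; ATG at 29, stop TAA at 53 → 27 nt.
Frame +3: TGC CTA CGA TTC TAC GCC TTC GTA ACA TGC CAT ATC ATC GAC CTG TCA CAT AAA CTC CAG ACA CGT — no ATG→stop ORF.
Frame -1: ACG TGT CTG GAG TTT ATG TGA CAG GTC GAT GAT ATG GCA TGT TAC GAA GGC GTA GAA TCG TAG GCA — ATG at 16, stop TGA at 19 → 6 nt; ATG at 34, stop TAG at 61 → 30 nt.
Frame -2: CGT GTC TGG AGT TTA TGT GAC AGG TCG ATG ATA TGG CAT GTT ACG AAG GCG TAG AAT CGT AGG CAT — ATG at 29, stop TAG at 53 → 27 nt.
Frame -3: GTG TCT GGA GTT TAT GTG ACA GGT CGA TGA TAT GGC ATG TTA CGA AGG CGT AGA ATC GTA GGC ATG — no ATG→stop ORF.
Forward-strand max 54 nt; reverse-strand max 30 nt. The forward strand has the longer ORF.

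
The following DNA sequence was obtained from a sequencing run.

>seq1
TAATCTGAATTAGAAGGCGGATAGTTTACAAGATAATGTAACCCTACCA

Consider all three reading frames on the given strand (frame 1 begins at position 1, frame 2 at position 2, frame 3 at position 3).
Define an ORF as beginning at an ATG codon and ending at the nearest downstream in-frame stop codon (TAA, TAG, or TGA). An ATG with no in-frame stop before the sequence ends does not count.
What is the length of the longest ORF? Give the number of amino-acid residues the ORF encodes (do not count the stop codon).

1

Frame 1: TAA TCT GAA TTA GAA GGC GGA TAG TTT ACA AGA TAA TGT AAC CCT ACC — no ATG→stop ORF.
Frame 2: AAT CTG AAT TAG AAG GCG GAT AGT TTA CAA GAT AAT GTA ACC CTA CCA — no ATG→stop ORF.
Frame 3: ATC TGA ATT AGA AGG CGG ATA GTT TAC AAG ATA ATG TAA CCC TAC — ATG at 36, stop TAA at 39 → 6 nt.
Longest: frame 3, positions 36–41, 6 nt = 2 codons = 1 aa. → 1 amino acids.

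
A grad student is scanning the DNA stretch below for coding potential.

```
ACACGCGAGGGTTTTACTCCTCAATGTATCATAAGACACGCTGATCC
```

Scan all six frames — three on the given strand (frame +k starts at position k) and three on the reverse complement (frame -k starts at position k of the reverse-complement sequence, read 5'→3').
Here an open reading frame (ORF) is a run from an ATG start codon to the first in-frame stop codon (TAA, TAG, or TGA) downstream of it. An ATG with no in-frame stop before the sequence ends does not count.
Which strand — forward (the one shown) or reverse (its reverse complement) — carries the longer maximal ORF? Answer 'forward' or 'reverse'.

Reverse complement (5'→3'): GGATCAGCGTGTCTTATGATACATTGAGGAGTAAAACCCTCGCGTGT
Frame +1: ACA CGC GAG GGT TTT ACT CCT CAA TGT ATC ATA AGA CAC GCT GAT — no ATG→stop ORF.
Frame +2: CAC GCG AGG GTT TTA CTC CTC AAT GTA TCA TAA GAC ACG CTG ATC — no ATG→stop ORF.
Frame +3: ACG CGA GGG TTT TAC TCC TCA ATG TAT CAT AAG ACA CGC TGA TCC — ATG at 24, stop TGA at 42 → 21 nt.
Frame -1: GGA TCA GCG TGT CTT ATG ATA CAT TGA GGA GTA AAA CCC TCG CGT — ATG at 16, stop TGA at 25 → 12 nt.
Frame -2: GAT CAG CGT GTC TTA TGA TAC ATT GAG GAG TAA AAC CCT CGC GTG — no ATG→stop ORF.
Frame -3: ATC AGC GTG TCT TAT GAT ACA TTG AGG AGT AAA ACC CTC GCG TGT — no ATG→stop ORF.
Forward-strand max 21 nt; reverse-strand max 12 nt. The forward strand has the longer ORF.

forward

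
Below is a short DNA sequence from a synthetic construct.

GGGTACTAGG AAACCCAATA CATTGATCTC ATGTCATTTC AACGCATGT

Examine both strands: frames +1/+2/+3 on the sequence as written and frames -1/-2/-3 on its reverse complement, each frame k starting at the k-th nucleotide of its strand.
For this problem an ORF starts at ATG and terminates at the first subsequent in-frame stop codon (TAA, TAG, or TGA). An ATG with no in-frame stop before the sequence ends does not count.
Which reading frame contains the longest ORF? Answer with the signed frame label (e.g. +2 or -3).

-3

Reverse complement (5'→3'): ACATGCGTTGAAATGACATGAGATCAATGTATTGGGTTTCCTAGTACCC
Frame +1: GGG TAC TAG GAA ACC CAA TAC ATT GAT CTC ATG TCA TTT CAA CGC ATG — no ATG→stop ORF.
Frame +2: GGT ACT AGG AAA CCC AAT ACA TTG ATC TCA TGT CAT TTC AAC GCA TGT — no ATG→stop ORF.
Frame +3: GTA CTA GGA AAC CCA ATA CAT TGA TCT CAT GTC ATT TCA ACG CAT — no ATG→stop ORF.
Frame -1: ACA TGC GTT GAA ATG ACA TGA GAT CAA TGT ATT GGG TTT CCT AGT ACC — ATG at 13, stop TGA at 19 → 9 nt.
Frame -2: CAT GCG TTG AAA TGA CAT GAG ATC AAT GTA TTG GGT TTC CTA GTA CCC — no ATG→stop ORF.
Frame -3: ATG CGT TGA AAT GAC ATG AGA TCA ATG TAT TGG GTT TCC TAG TAC — ATG at 3, stop TGA at 9 → 9 nt; ATG at 18, stop TAG at 42 → 27 nt; ATG at 27, stop TAG at 42 → 18 nt.
Longest ORF is 27 nt in frame -3 (positions 18–44).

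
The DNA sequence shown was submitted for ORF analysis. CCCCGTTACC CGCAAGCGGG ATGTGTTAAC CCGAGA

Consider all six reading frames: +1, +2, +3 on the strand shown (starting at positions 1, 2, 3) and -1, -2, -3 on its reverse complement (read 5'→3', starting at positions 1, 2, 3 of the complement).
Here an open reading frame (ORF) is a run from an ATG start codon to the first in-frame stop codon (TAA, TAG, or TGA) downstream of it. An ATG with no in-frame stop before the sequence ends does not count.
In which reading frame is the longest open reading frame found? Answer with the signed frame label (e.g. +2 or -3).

Reverse complement (5'→3'): TCTCGGGTTAACACATCCCGCTTGCGGGTAACGGGG
Frame +1: CCC CGT TAC CCG CAA GCG GGA TGT GTT AAC CCG AGA — no ATG→stop ORF.
Frame +2: CCC GTT ACC CGC AAG CGG GAT GTG TTA ACC CGA — no ATG→stop ORF.
Frame +3: CCG TTA CCC GCA AGC GGG ATG TGT TAA CCC GAG — ATG at 21, stop TAA at 27 → 9 nt.
Frame -1: TCT CGG GTT AAC ACA TCC CGC TTG CGG GTA ACG GGG — no ATG→stop ORF.
Frame -2: CTC GGG TTA ACA CAT CCC GCT TGC GGG TAA CGG — no ATG→stop ORF.
Frame -3: TCG GGT TAA CAC ATC CCG CTT GCG GGT AAC GGG — no ATG→stop ORF.
Longest ORF is 9 nt in frame +3 (positions 21–29).

+3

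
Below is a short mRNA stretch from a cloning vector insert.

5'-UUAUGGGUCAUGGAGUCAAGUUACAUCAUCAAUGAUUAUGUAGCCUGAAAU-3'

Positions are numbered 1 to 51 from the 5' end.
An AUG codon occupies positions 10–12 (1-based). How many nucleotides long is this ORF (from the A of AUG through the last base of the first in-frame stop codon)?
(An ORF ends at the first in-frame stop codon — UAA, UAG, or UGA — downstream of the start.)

Codons from position 10: AUG (10–12), GAG (13–15), UCA (16–18), AGU (19–21), UAC (22–24), AUC (25–27), AUC (28–30), AAU (31–33), GAU (34–36), UAU (37–39), GUA (40–42), GCC (43–45), UGA (46–48).
UGA is the first in-frame stop; ORF spans 10–48, 39 nucleotides.

39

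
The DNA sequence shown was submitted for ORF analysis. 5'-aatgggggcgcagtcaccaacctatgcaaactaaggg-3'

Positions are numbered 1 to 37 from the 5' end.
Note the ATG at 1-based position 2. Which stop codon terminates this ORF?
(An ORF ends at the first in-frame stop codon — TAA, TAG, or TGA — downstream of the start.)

TAA

Codons from position 2: ATG (2–4), GGG (5–7), GCG (8–10), CAG (11–13), TCA (14–16), CCA (17–19), ACC (20–22), TAT (23–25), GCA (26–28), AAC (29–31), TAA (32–34).
The first in-frame stop codon is TAA.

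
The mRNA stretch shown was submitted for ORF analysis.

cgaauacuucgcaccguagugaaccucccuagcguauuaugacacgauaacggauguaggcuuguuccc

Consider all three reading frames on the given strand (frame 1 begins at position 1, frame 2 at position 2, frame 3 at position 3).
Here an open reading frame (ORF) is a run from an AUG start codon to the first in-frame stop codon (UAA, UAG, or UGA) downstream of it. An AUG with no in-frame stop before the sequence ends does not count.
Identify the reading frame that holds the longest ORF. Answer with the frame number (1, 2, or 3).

Frame 1: CGA AUA CUU CGC ACC GUA GUG AAC CUC CCU AGC GUA UUA UGA CAC GAU AAC GGA UGU AGG CUU GUU CCC — no AUG→stop ORF.
Frame 2: GAA UAC UUC GCA CCG UAG UGA ACC UCC CUA GCG UAU UAU GAC ACG AUA ACG GAU GUA GGC UUG UUC — no AUG→stop ORF.
Frame 3: AAU ACU UCG CAC CGU AGU GAA CCU CCC UAG CGU AUU AUG ACA CGA UAA CGG AUG UAG GCU UGU UCC — AUG at 39, stop UAA at 48 → 12 nt; AUG at 54, stop UAG at 57 → 6 nt.
Longest ORF is 12 nt in frame 3 (positions 39–50).

3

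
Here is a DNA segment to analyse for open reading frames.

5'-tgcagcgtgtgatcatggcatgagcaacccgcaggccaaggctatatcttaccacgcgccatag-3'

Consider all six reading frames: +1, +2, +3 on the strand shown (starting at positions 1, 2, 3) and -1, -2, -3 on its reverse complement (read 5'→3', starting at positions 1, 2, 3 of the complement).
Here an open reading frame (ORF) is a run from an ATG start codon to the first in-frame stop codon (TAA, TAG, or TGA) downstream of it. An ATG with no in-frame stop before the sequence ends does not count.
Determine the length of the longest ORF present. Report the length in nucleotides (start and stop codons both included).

45

Reverse complement (5'→3'): CTATGGCGCGTGGTAAGATATAGCCTTGGCCTGCGGGTTGCTCATGCCATGATCACACGCTGCA
Frame +1: TGC AGC GTG TGA TCA TGG CAT GAG CAA CCC GCA GGC CAA GGC TAT ATC TTA CCA CGC GCC ATA — no ATG→stop ORF.
Frame +2: GCA GCG TGT GAT CAT GGC ATG AGC AAC CCG CAG GCC AAG GCT ATA TCT TAC CAC GCG CCA TAG — ATG at 20, stop TAG at 62 → 45 nt.
Frame +3: CAG CGT GTG ATC ATG GCA TGA GCA ACC CGC AGG CCA AGG CTA TAT CTT ACC ACG CGC CAT — ATG at 15, stop TGA at 21 → 9 nt.
Frame -1: CTA TGG CGC GTG GTA AGA TAT AGC CTT GGC CTG CGG GTT GCT CAT GCC ATG ATC ACA CGC TGC — no ATG→stop ORF.
Frame -2: TAT GGC GCG TGG TAA GAT ATA GCC TTG GCC TGC GGG TTG CTC ATG CCA TGA TCA CAC GCT GCA — ATG at 44, stop TGA at 50 → 9 nt.
Frame -3: ATG GCG CGT GGT AAG ATA TAG CCT TGG CCT GCG GGT TGC TCA TGC CAT GAT CAC ACG CTG — ATG at 3, stop TAG at 21 → 21 nt.
Longest: frame +2, positions 20–64, 45 nt = 15 codons = 14 aa. → 45 nucleotides.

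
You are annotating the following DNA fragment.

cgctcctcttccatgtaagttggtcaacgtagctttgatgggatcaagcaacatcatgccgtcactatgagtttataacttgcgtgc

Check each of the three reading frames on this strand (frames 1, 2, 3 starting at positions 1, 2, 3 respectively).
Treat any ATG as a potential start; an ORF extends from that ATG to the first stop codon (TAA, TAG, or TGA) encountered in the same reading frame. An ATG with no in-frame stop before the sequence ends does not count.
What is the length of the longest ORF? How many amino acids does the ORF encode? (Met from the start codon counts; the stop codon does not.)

Frame 1: CGC TCC TCT TCC ATG TAA GTT GGT CAA CGT AGC TTT GAT GGG ATC AAG CAA CAT CAT GCC GTC ACT ATG AGT TTA TAA CTT GCG TGC — ATG at 13, stop TAA at 16 → 6 nt; ATG at 67, stop TAA at 76 → 12 nt.
Frame 2: GCT CCT CTT CCA TGT AAG TTG GTC AAC GTA GCT TTG ATG GGA TCA AGC AAC ATC ATG CCG TCA CTA TGA GTT TAT AAC TTG CGT — ATG at 38, stop TGA at 68 → 33 nt; ATG at 56, stop TGA at 68 → 15 nt.
Frame 3: CTC CTC TTC CAT GTA AGT TGG TCA ACG TAG CTT TGA TGG GAT CAA GCA ACA TCA TGC CGT CAC TAT GAG TTT ATA ACT TGC GTG — no ATG→stop ORF.
Longest: frame 2, positions 38–70, 33 nt = 11 codons = 10 aa. → 10 amino acids.

10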